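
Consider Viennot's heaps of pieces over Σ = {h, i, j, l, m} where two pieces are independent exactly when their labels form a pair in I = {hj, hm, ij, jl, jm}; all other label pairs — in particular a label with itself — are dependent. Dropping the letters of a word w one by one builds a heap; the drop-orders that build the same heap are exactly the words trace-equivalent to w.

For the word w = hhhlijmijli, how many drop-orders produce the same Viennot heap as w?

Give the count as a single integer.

55

0(h) covers ∅
1(h) covers 0:h
2(h) covers 1:h
3(l) covers 2:h
4(i) covers 3:l
5(j) covers ∅
6(m) covers 4:i
7(i) covers 6:m
8(j) covers 5:j
9(l) covers 7:i
10(i) covers 9:l
floor of heap: 0:h, 5:j
completions by unplaced set U, small U first (add the entries for U minus each lowest piece of U):
  |U|=1: {8}:1  {10}:1
  |U|=2: {5,8}:1  {8,10}:2  {9,10}:1
  |U|=3: {5,8,10}:3  {7,9,10}:1  {8,9,10}:3
  |U|=4: {5,8,9,10}:6  {6,7,9,10}:1  {7,8,9,10}:4
  |U|=5: {4,6,7,9,10}:1  {5,7,8,9,10}:10  {6,7,8,9,10}:5
  |U|=6: {3,4,6,7,9,10}:1  {4,6,7,8,9,10}:6  {5,6,7,8,9,10}:15
  |U|=7: {2,3,4,6,7,9,10}:1  {3,4,6,7,8,9,10}:7  {4,5,6,7,8,9,10}:21
  |U|=8: {1,2,3,4,6,7,9,10}:1  {2,3,4,6,7,8,9,10}:8  {3,4,5,6,7,8,9,10}:28
  |U|=9: {0,1,2,3,4,6,7,9,10}:1  {1,2,3,4,6,7,8,9,10}:9  {2,3,4,5,6,7,8,9,10}:36
  start at 0(h): 45
  start at 5(j): 10
sum over floor = 55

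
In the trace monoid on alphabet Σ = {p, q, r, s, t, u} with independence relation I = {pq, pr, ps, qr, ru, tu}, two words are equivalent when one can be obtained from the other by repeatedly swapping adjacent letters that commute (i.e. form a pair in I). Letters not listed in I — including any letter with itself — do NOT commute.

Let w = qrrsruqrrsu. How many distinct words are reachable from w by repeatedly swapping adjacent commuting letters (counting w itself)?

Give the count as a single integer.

piece 0:q — minimal
piece 1:r — minimal
piece 2:r rests on {1:r}
piece 3:s rests on {0:q, 2:r}
piece 4:r rests on {3:s}
piece 5:u rests on {3:s}
piece 6:q rests on {5:u}
piece 7:r rests on {4:r}
piece 8:r rests on {7:r}
piece 9:s rests on {6:q, 8:r}
piece 10:u rests on {9:s}
minimal pieces: {0:q, 1:r}
ways to finish when only these pieces remain (= sum over removing one remaining piece with nothing left below it):
  1 left: {10}→1
  2 left: {9,10}→1
  3 left: {6,9,10}→1  {8,9,10}→1
  4 left: {5,6,9,10}→1  {6,8,9,10}→2  {7,8,9,10}→1
  5 left: {4,7,8,9,10}→1  {5,6,8,9,10}→3  {6,7,8,9,10}→3
  6 left: {4,6,7,8,9,10}→4  {5,6,7,8,9,10}→6
  7 left: {4,5,6,7,8,9,10}→10
  8 left: {3,4,5,6,7,8,9,10}→10
  9 left: {0,3,4,5,6,7,8,9,10}→10  {2,3,4,5,6,7,8,9,10}→10
  placing 0:q first → 10 extensions
  placing 1:r first → 20 extensions
total linear extensions = 30

30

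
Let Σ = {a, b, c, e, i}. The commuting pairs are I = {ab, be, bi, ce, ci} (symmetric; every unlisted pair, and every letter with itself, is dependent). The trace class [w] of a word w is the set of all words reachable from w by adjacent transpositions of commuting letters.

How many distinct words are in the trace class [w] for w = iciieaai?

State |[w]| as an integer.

5

drop 0:i onto floor
drop 1:c onto floor
drop 2:i onto {0:i}
drop 3:i onto {2:i}
drop 4:e onto {3:i}
drop 5:a onto {1:c, 4:e}
drop 6:a onto {5:a}
drop 7:i onto {6:a}
ground layer = {0:i, 1:c}
drop-orders for the pieces not yet dropped (sum over which currently-grounded one goes next):
  1 to go: {7} 1
  2 to go: {6,7} 1
  3 to go: {5,6,7} 1
  4 to go: {1,5,6,7} 1  {4,5,6,7} 1
  5 to go: {1,4,5,6,7} 2  {3,4,5,6,7} 1
  6 to go: {1,3,4,5,6,7} 3  {2,3,4,5,6,7} 1
  if 0:i drops first: 4 orders
  if 1:c drops first: 1 orders
heap linearizations: 5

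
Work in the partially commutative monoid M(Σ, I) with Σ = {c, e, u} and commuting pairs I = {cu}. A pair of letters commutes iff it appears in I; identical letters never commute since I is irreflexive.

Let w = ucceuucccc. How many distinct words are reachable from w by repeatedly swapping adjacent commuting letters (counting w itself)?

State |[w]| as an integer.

piece 0:u — minimal
piece 1:c — minimal
piece 2:c rests on {1:c}
piece 3:e rests on {0:u, 2:c}
piece 4:u rests on {3:e}
piece 5:u rests on {4:u}
piece 6:c rests on {3:e}
piece 7:c rests on {6:c}
piece 8:c rests on {7:c}
piece 9:c rests on {8:c}
minimal pieces: {0:u, 1:c}
ways to finish when only these pieces remain (= sum over removing one remaining piece with nothing left below it):
  1 left: {5}→1  {9}→1
  2 left: {4,5}→1  {5,9}→2  {8,9}→1
  3 left: {4,5,9}→3  {5,8,9}→3  {7,8,9}→1
  4 left: {4,5,8,9}→6  {5,7,8,9}→4  {6,7,8,9}→1
  5 left: {4,5,7,8,9}→10  {5,6,7,8,9}→5
  6 left: {4,5,6,7,8,9}→15
  7 left: {3,4,5,6,7,8,9}→15
  8 left: {0,3,4,5,6,7,8,9}→15  {2,3,4,5,6,7,8,9}→15
  placing 0:u first → 15 extensions
  placing 1:c first → 30 extensions
total linear extensions = 45

45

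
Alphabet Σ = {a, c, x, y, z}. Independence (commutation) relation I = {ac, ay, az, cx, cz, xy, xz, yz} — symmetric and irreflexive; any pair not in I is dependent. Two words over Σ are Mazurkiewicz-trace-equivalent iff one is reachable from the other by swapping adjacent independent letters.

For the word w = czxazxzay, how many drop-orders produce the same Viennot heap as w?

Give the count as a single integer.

1260

drop 0:c onto floor
drop 1:z onto floor
drop 2:x onto floor
drop 3:a onto {2:x}
drop 4:z onto {1:z}
drop 5:x onto {3:a}
drop 6:z onto {4:z}
drop 7:a onto {5:x}
drop 8:y onto {0:c}
ground layer = {0:c, 1:z, 2:x}
drop-orders for the pieces not yet dropped (sum over which currently-grounded one goes next):
  1 to go: {6} 1  {7} 1  {8} 1
  2 to go: {0,8} 1  {4,6} 1  {5,7} 1  {6,7} 2  {6,8} 2  {7,8} 2
  3 to go: {0,6,8} 3  {0,7,8} 3  {1,4,6} 1  {3,5,7} 1  {4,6,7} 3  {4,6,8} 3  {5,6,7} 3  {5,7,8} 3  {6,7,8} 6
  4 to go: {0,4,6,8} 6  {0,5,7,8} 6  {0,6,7,8} 12  {1,4,6,7} 4  {1,4,6,8} 4  {2,3,5,7} 1  {3,5,6,7} 4  {3,5,7,8} 4  {4,5,6,7} 6  {4,6,7,8} 12  {5,6,7,8} 12
  5 to go: {0,1,4,6,8} 10  {0,3,5,7,8} 10  {0,4,6,7,8} 30  {0,5,6,7,8} 30  {1,4,5,6,7} 10  {1,4,6,7,8} 20  {2,3,5,6,7} 5  {2,3,5,7,8} 5  {3,4,5,6,7} 10  {3,5,6,7,8} 20  {4,5,6,7,8} 30
  6 to go: {0,1,4,6,7,8} 60  {0,2,3,5,7,8} 15  {0,3,5,6,7,8} 60  {0,4,5,6,7,8} 90  {1,3,4,5,6,7} 20  {1,4,5,6,7,8} 60  {2,3,4,5,6,7} 15  {2,3,5,6,7,8} 30  {3,4,5,6,7,8} 60
  7 to go: {0,1,4,5,6,7,8} 210  {0,2,3,5,6,7,8} 105  {0,3,4,5,6,7,8} 210  {1,2,3,4,5,6,7} 35  {1,3,4,5,6,7,8} 140  {2,3,4,5,6,7,8} 105
  if 0:c drops first: 280 orders
  if 1:z drops first: 420 orders
  if 2:x drops first: 560 orders
heap linearizations: 1260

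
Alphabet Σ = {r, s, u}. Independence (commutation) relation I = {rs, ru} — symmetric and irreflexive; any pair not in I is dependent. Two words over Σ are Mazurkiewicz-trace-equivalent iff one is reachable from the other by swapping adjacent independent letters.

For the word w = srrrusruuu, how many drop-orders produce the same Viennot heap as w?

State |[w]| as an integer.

piece 0:s — minimal
piece 1:r — minimal
piece 2:r rests on {1:r}
piece 3:r rests on {2:r}
piece 4:u rests on {0:s}
piece 5:s rests on {4:u}
piece 6:r rests on {3:r}
piece 7:u rests on {5:s}
piece 8:u rests on {7:u}
piece 9:u rests on {8:u}
minimal pieces: {0:s, 1:r}
ways to finish when only these pieces remain (= sum over removing one remaining piece with nothing left below it):
  1 left: {6}→1  {9}→1
  2 left: {3,6}→1  {6,9}→2  {8,9}→1
  3 left: {2,3,6}→1  {3,6,9}→3  {6,8,9}→3  {7,8,9}→1
  4 left: {1,2,3,6}→1  {2,3,6,9}→4  {3,6,8,9}→6  {5,7,8,9}→1  {6,7,8,9}→4
  5 left: {1,2,3,6,9}→5  {2,3,6,8,9}→10  {3,6,7,8,9}→10  {4,5,7,8,9}→1  {5,6,7,8,9}→5
  6 left: {0,4,5,7,8,9}→1  {1,2,3,6,8,9}→15  {2,3,6,7,8,9}→20  {3,5,6,7,8,9}→15  {4,5,6,7,8,9}→6
  7 left: {0,4,5,6,7,8,9}→7  {1,2,3,6,7,8,9}→35  {2,3,5,6,7,8,9}→35  {3,4,5,6,7,8,9}→21
  8 left: {0,3,4,5,6,7,8,9}→28  {1,2,3,5,6,7,8,9}→70  {2,3,4,5,6,7,8,9}→56
  placing 0:s first → 126 extensions
  placing 1:r first → 84 extensions
total linear extensions = 210

210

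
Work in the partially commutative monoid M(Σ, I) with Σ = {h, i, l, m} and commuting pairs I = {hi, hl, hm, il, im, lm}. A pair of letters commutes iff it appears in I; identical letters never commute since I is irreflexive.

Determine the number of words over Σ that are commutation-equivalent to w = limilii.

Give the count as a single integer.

105

drop 0:l onto floor
drop 1:i onto floor
drop 2:m onto floor
drop 3:i onto {1:i}
drop 4:l onto {0:l}
drop 5:i onto {3:i}
drop 6:i onto {5:i}
ground layer = {0:l, 1:i, 2:m}
drop-orders for the pieces not yet dropped (sum over which currently-grounded one goes next):
  1 to go: {2} 1  {4} 1  {6} 1
  2 to go: {0,4} 1  {2,4} 2  {2,6} 2  {4,6} 2  {5,6} 1
  3 to go: {0,2,4} 3  {0,4,6} 3  {2,4,6} 6  {2,5,6} 3  {3,5,6} 1  {4,5,6} 3
  4 to go: {0,2,4,6} 12  {0,4,5,6} 6  {1,3,5,6} 1  {2,3,5,6} 4  {2,4,5,6} 12  {3,4,5,6} 4
  5 to go: {0,2,4,5,6} 30  {0,3,4,5,6} 10  {1,2,3,5,6} 5  {1,3,4,5,6} 5  {2,3,4,5,6} 20
  if 0:l drops first: 30 orders
  if 1:i drops first: 60 orders
  if 2:m drops first: 15 orders
heap linearizations: 105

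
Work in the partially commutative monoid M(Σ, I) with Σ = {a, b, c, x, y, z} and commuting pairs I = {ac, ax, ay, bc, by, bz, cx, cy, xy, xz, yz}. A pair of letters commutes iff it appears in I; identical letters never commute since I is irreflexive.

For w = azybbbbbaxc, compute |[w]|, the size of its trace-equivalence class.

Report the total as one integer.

0(a) covers ∅
1(z) covers 0:a
2(y) covers ∅
3(b) covers 0:a
4(b) covers 3:b
5(b) covers 4:b
6(b) covers 5:b
7(b) covers 6:b
8(a) covers 1:z, 7:b
9(x) covers 7:b
10(c) covers 1:z
floor of heap: 0:a, 2:y
completions by unplaced set U, small U first (add the entries for U minus each lowest piece of U):
  |U|=1: {2}:1  {8}:1  {9}:1  {10}:1
  |U|=2: {2,8}:2  {2,9}:2  {2,10}:2  {8,9}:2  {8,10}:2  {9,10}:2
  |U|=3: {1,8,10}:2  {2,8,9}:6  {2,8,10}:6  {2,9,10}:6  {7,8,9}:2  {8,9,10}:6
  |U|=4: {1,2,8,10}:8  {1,8,9,10}:8  {2,7,8,9}:8  {2,8,9,10}:24  {6,7,8,9}:2  {7,8,9,10}:8
  |U|=5: {1,2,8,9,10}:40  {1,7,8,9,10}:16  {2,6,7,8,9}:10  {2,7,8,9,10}:40  {5,6,7,8,9}:2  {6,7,8,9,10}:10
  |U|=6: {1,2,7,8,9,10}:96  {1,6,7,8,9,10}:26  {2,5,6,7,8,9}:12  {2,6,7,8,9,10}:60  {4,5,6,7,8,9}:2  {5,6,7,8,9,10}:12
  |U|=7: {1,2,6,7,8,9,10}:182  {1,5,6,7,8,9,10}:38  {2,4,5,6,7,8,9}:14  {2,5,6,7,8,9,10}:84  {3,4,5,6,7,8,9}:2  {4,5,6,7,8,9,10}:14
  |U|=8: {1,2,5,6,7,8,9,10}:304  {1,4,5,6,7,8,9,10}:52  {2,3,4,5,6,7,8,9}:16  {2,4,5,6,7,8,9,10}:112  {3,4,5,6,7,8,9,10}:16
  |U|=9: {1,2,4,5,6,7,8,9,10}:468  {1,3,4,5,6,7,8,9,10}:68  {2,3,4,5,6,7,8,9,10}:144
  start at 0(a): 680
  start at 2(y): 68
sum over floor = 748

748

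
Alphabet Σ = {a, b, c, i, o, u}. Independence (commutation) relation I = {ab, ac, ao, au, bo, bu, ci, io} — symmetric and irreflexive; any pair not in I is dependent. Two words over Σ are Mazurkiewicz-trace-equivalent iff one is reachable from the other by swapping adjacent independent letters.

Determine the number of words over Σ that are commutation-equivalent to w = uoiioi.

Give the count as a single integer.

10

piece 0:u — minimal
piece 1:o rests on {0:u}
piece 2:i rests on {0:u}
piece 3:i rests on {2:i}
piece 4:o rests on {1:o}
piece 5:i rests on {3:i}
minimal pieces: {0:u}
ways to finish when only these pieces remain (= sum over removing one remaining piece with nothing left below it):
  1 left: {4}→1  {5}→1
  2 left: {1,4}→1  {3,5}→1  {4,5}→2
  3 left: {1,4,5}→3  {2,3,5}→1  {3,4,5}→3
  4 left: {1,3,4,5}→6  {2,3,4,5}→4
  placing 0:u first → 10 extensions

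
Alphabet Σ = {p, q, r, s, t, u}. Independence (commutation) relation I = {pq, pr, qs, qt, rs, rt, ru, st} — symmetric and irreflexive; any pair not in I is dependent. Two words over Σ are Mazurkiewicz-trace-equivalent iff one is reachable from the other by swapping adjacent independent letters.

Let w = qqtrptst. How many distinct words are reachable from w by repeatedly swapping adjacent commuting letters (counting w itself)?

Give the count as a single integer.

168

0(q) covers ∅
1(q) covers 0:q
2(t) covers ∅
3(r) covers 1:q
4(p) covers 2:t
5(t) covers 4:p
6(s) covers 4:p
7(t) covers 5:t
floor of heap: 0:q, 2:t
completions by unplaced set U, small U first (add the entries for U minus each lowest piece of U):
  |U|=1: {3}:1  {6}:1  {7}:1
  |U|=2: {1,3}:1  {3,6}:2  {3,7}:2  {5,7}:1  {6,7}:2
  |U|=3: {0,1,3}:1  {1,3,6}:3  {1,3,7}:3  {3,5,7}:3  {3,6,7}:6  {5,6,7}:3
  |U|=4: {0,1,3,6}:4  {0,1,3,7}:4  {1,3,5,7}:6  {1,3,6,7}:12  {3,5,6,7}:12  {4,5,6,7}:3
  |U|=5: {0,1,3,5,7}:10  {0,1,3,6,7}:20  {1,3,5,6,7}:30  {2,4,5,6,7}:3  {3,4,5,6,7}:15
  |U|=6: {0,1,3,5,6,7}:60  {1,3,4,5,6,7}:45  {2,3,4,5,6,7}:18
  start at 0(q): 63
  start at 2(t): 105
sum over floor = 168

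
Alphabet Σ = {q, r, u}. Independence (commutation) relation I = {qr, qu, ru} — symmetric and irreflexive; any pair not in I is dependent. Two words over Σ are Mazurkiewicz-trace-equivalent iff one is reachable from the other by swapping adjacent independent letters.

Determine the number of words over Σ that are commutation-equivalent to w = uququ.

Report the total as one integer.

piece 0:u — minimal
piece 1:q — minimal
piece 2:u rests on {0:u}
piece 3:q rests on {1:q}
piece 4:u rests on {2:u}
minimal pieces: {0:u, 1:q}
ways to finish when only these pieces remain (= sum over removing one remaining piece with nothing left below it):
  1 left: {3}→1  {4}→1
  2 left: {1,3}→1  {2,4}→1  {3,4}→2
  3 left: {0,2,4}→1  {1,3,4}→3  {2,3,4}→3
  placing 0:u first → 6 extensions
  placing 1:q first → 4 extensions
total linear extensions = 10

10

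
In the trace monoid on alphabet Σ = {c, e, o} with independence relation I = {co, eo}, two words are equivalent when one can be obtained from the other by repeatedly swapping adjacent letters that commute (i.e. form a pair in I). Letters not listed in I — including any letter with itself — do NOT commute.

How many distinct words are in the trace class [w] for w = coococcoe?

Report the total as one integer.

#0=c has no predecessor
#1=o has no predecessor
#2=o depends on [1:o]
#3=c depends on [0:c]
#4=o depends on [2:o]
#5=c depends on [3:c]
#6=c depends on [5:c]
#7=o depends on [4:o]
#8=e depends on [6:c]
sources: [0:c, 1:o]
N(rest) = Σ N(rest − s) over sources s of rest; N(one piece) = 1:
  size 1 → [7]=1  [8]=1
  size 2 → [4,7]=1  [6,8]=1  [7,8]=2
  size 3 → [2,4,7]=1  [4,7,8]=3  [5,6,8]=1  [6,7,8]=3
  size 4 → [1,2,4,7]=1  [2,4,7,8]=4  [3,5,6,8]=1  [4,6,7,8]=6  [5,6,7,8]=4
  size 5 → [0,3,5,6,8]=1  [1,2,4,7,8]=5  [2,4,6,7,8]=10  [3,5,6,7,8]=5  [4,5,6,7,8]=10
  size 6 → [0,3,5,6,7,8]=6  [1,2,4,6,7,8]=15  [2,4,5,6,7,8]=20  [3,4,5,6,7,8]=15
  size 7 → [0,3,4,5,6,7,8]=21  [1,2,4,5,6,7,8]=35  [2,3,4,5,6,7,8]=35
  first=0(c) contributes 70
  first=1(o) contributes 56
|[w]| = 126

126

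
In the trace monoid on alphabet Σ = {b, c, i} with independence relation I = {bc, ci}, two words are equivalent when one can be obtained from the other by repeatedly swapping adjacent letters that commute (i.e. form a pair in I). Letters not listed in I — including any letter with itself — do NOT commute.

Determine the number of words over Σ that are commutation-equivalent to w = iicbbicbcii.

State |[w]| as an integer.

0(i) covers ∅
1(i) covers 0:i
2(c) covers ∅
3(b) covers 1:i
4(b) covers 3:b
5(i) covers 4:b
6(c) covers 2:c
7(b) covers 5:i
8(c) covers 6:c
9(i) covers 7:b
10(i) covers 9:i
floor of heap: 0:i, 2:c
completions by unplaced set U, small U first (add the entries for U minus each lowest piece of U):
  |U|=1: {8}:1  {10}:1
  |U|=2: {6,8}:1  {8,10}:2  {9,10}:1
  |U|=3: {2,6,8}:1  {6,8,10}:3  {7,9,10}:1  {8,9,10}:3
  |U|=4: {2,6,8,10}:4  {5,7,9,10}:1  {6,8,9,10}:6  {7,8,9,10}:4
  |U|=5: {2,6,8,9,10}:10  {4,5,7,9,10}:1  {5,7,8,9,10}:5  {6,7,8,9,10}:10
  |U|=6: {2,6,7,8,9,10}:20  {3,4,5,7,9,10}:1  {4,5,7,8,9,10}:6  {5,6,7,8,9,10}:15
  |U|=7: {1,3,4,5,7,9,10}:1  {2,5,6,7,8,9,10}:35  {3,4,5,7,8,9,10}:7  {4,5,6,7,8,9,10}:21
  |U|=8: {0,1,3,4,5,7,9,10}:1  {1,3,4,5,7,8,9,10}:8  {2,4,5,6,7,8,9,10}:56  {3,4,5,6,7,8,9,10}:28
  |U|=9: {0,1,3,4,5,7,8,9,10}:9  {1,3,4,5,6,7,8,9,10}:36  {2,3,4,5,6,7,8,9,10}:84
  start at 0(i): 120
  start at 2(c): 45
sum over floor = 165

165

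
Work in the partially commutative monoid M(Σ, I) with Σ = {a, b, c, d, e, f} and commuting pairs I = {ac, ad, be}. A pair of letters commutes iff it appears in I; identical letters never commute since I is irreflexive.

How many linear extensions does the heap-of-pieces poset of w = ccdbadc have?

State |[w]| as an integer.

piece 0:c — minimal
piece 1:c rests on {0:c}
piece 2:d rests on {1:c}
piece 3:b rests on {2:d}
piece 4:a rests on {3:b}
piece 5:d rests on {3:b}
piece 6:c rests on {5:d}
minimal pieces: {0:c}
ways to finish when only these pieces remain (= sum over removing one remaining piece with nothing left below it):
  1 left: {4}→1  {6}→1
  2 left: {4,6}→2  {5,6}→1
  3 left: {4,5,6}→3
  4 left: {3,4,5,6}→3
  5 left: {2,3,4,5,6}→3
  placing 0:c first → 3 extensions

3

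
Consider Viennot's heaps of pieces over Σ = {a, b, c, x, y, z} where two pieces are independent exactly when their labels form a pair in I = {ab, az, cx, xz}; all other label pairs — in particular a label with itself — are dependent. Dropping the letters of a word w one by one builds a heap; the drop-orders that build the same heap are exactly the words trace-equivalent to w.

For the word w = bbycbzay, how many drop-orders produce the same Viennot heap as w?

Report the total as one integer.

3

piece 0:b — minimal
piece 1:b rests on {0:b}
piece 2:y rests on {1:b}
piece 3:c rests on {2:y}
piece 4:b rests on {3:c}
piece 5:z rests on {4:b}
piece 6:a rests on {3:c}
piece 7:y rests on {5:z, 6:a}
minimal pieces: {0:b}
ways to finish when only these pieces remain (= sum over removing one remaining piece with nothing left below it):
  1 left: {7}→1
  2 left: {5,7}→1  {6,7}→1
  3 left: {4,5,7}→1  {5,6,7}→2
  4 left: {4,5,6,7}→3
  5 left: {3,4,5,6,7}→3
  6 left: {2,3,4,5,6,7}→3
  placing 0:b first → 3 extensions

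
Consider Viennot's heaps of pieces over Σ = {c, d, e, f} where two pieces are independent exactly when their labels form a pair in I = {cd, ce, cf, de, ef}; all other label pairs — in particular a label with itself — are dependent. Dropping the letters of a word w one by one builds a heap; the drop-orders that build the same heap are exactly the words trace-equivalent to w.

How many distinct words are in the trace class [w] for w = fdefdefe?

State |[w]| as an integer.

#0=f has no predecessor
#1=d depends on [0:f]
#2=e has no predecessor
#3=f depends on [1:d]
#4=d depends on [3:f]
#5=e depends on [2:e]
#6=f depends on [4:d]
#7=e depends on [5:e]
sources: [0:f, 2:e]
N(rest) = Σ N(rest − s) over sources s of rest; N(one piece) = 1:
  size 1 → [6]=1  [7]=1
  size 2 → [4,6]=1  [5,7]=1  [6,7]=2
  size 3 → [2,5,7]=1  [3,4,6]=1  [4,6,7]=3  [5,6,7]=3
  size 4 → [1,3,4,6]=1  [2,5,6,7]=4  [3,4,6,7]=4  [4,5,6,7]=6
  size 5 → [0,1,3,4,6]=1  [1,3,4,6,7]=5  [2,4,5,6,7]=10  [3,4,5,6,7]=10
  size 6 → [0,1,3,4,6,7]=6  [1,3,4,5,6,7]=15  [2,3,4,5,6,7]=20
  first=0(f) contributes 35
  first=2(e) contributes 21
|[w]| = 56

56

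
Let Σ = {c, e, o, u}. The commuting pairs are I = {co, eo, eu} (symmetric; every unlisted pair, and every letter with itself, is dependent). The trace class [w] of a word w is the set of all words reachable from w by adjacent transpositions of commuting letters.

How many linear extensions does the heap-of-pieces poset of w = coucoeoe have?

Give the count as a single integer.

drop 0:c onto floor
drop 1:o onto floor
drop 2:u onto {0:c, 1:o}
drop 3:c onto {2:u}
drop 4:o onto {2:u}
drop 5:e onto {3:c}
drop 6:o onto {4:o}
drop 7:e onto {5:e}
ground layer = {0:c, 1:o}
drop-orders for the pieces not yet dropped (sum over which currently-grounded one goes next):
  1 to go: {6} 1  {7} 1
  2 to go: {4,6} 1  {5,7} 1  {6,7} 2
  3 to go: {3,5,7} 1  {4,6,7} 3  {5,6,7} 3
  4 to go: {3,5,6,7} 4  {4,5,6,7} 6
  5 to go: {3,4,5,6,7} 10
  6 to go: {2,3,4,5,6,7} 10
  if 0:c drops first: 10 orders
  if 1:o drops first: 10 orders
heap linearizations: 20

20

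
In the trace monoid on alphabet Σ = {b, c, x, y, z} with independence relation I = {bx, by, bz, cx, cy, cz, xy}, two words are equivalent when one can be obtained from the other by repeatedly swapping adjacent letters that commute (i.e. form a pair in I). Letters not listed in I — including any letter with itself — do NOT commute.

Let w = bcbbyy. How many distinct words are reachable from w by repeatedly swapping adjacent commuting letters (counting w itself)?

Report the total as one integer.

piece 0:b — minimal
piece 1:c rests on {0:b}
piece 2:b rests on {1:c}
piece 3:b rests on {2:b}
piece 4:y — minimal
piece 5:y rests on {4:y}
minimal pieces: {0:b, 4:y}
ways to finish when only these pieces remain (= sum over removing one remaining piece with nothing left below it):
  1 left: {3}→1  {5}→1
  2 left: {2,3}→1  {3,5}→2  {4,5}→1
  3 left: {1,2,3}→1  {2,3,5}→3  {3,4,5}→3
  4 left: {0,1,2,3}→1  {1,2,3,5}→4  {2,3,4,5}→6
  placing 0:b first → 10 extensions
  placing 4:y first → 5 extensions
total linear extensions = 15

15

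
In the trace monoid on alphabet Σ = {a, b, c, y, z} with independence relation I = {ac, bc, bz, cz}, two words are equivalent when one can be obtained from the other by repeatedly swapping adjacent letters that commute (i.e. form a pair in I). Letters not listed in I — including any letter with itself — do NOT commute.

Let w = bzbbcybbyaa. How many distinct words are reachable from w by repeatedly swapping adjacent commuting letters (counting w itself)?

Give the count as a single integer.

0(b) covers ∅
1(z) covers ∅
2(b) covers 0:b
3(b) covers 2:b
4(c) covers ∅
5(y) covers 1:z, 3:b, 4:c
6(b) covers 5:y
7(b) covers 6:b
8(y) covers 7:b
9(a) covers 8:y
10(a) covers 9:a
floor of heap: 0:b, 1:z, 4:c
completions by unplaced set U, small U first (add the entries for U minus each lowest piece of U):
  |U|=1: {10}:1
  |U|=2: {9,10}:1
  |U|=3: {8,9,10}:1
  |U|=4: {7,8,9,10}:1
  |U|=5: {6,7,8,9,10}:1
  |U|=6: {5,6,7,8,9,10}:1
  |U|=7: {1,5,6,7,8,9,10}:1  {3,5,6,7,8,9,10}:1  {4,5,6,7,8,9,10}:1
  |U|=8: {1,3,5,6,7,8,9,10}:2  {1,4,5,6,7,8,9,10}:2  {2,3,5,6,7,8,9,10}:1  {3,4,5,6,7,8,9,10}:2
  |U|=9: {0,2,3,5,6,7,8,9,10}:1  {1,2,3,5,6,7,8,9,10}:3  {1,3,4,5,6,7,8,9,10}:6  {2,3,4,5,6,7,8,9,10}:3
  start at 0(b): 12
  start at 1(z): 4
  start at 4(c): 4
sum over floor = 20

20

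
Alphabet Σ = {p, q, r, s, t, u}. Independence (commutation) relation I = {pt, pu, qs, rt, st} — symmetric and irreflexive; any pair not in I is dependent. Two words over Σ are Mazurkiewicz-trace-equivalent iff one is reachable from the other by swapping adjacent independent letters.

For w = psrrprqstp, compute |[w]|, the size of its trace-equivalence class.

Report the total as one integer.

piece 0:p — minimal
piece 1:s rests on {0:p}
piece 2:r rests on {1:s}
piece 3:r rests on {2:r}
piece 4:p rests on {3:r}
piece 5:r rests on {4:p}
piece 6:q rests on {5:r}
piece 7:s rests on {5:r}
piece 8:t rests on {6:q}
piece 9:p rests on {6:q, 7:s}
minimal pieces: {0:p}
ways to finish when only these pieces remain (= sum over removing one remaining piece with nothing left below it):
  1 left: {8}→1  {9}→1
  2 left: {7,9}→1  {8,9}→2
  3 left: {6,8,9}→2  {7,8,9}→3
  4 left: {6,7,8,9}→5
  5 left: {5,6,7,8,9}→5
  6 left: {4,5,6,7,8,9}→5
  7 left: {3,4,5,6,7,8,9}→5
  8 left: {2,3,4,5,6,7,8,9}→5
  placing 0:p first → 5 extensions

5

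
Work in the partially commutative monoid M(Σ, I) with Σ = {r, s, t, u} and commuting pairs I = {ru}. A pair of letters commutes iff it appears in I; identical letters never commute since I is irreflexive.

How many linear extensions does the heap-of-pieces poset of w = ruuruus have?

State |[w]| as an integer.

piece 0:r — minimal
piece 1:u — minimal
piece 2:u rests on {1:u}
piece 3:r rests on {0:r}
piece 4:u rests on {2:u}
piece 5:u rests on {4:u}
piece 6:s rests on {3:r, 5:u}
minimal pieces: {0:r, 1:u}
ways to finish when only these pieces remain (= sum over removing one remaining piece with nothing left below it):
  1 left: {6}→1
  2 left: {3,6}→1  {5,6}→1
  3 left: {0,3,6}→1  {3,5,6}→2  {4,5,6}→1
  4 left: {0,3,5,6}→3  {2,4,5,6}→1  {3,4,5,6}→3
  5 left: {0,3,4,5,6}→6  {1,2,4,5,6}→1  {2,3,4,5,6}→4
  placing 0:r first → 5 extensions
  placing 1:u first → 10 extensions
total linear extensions = 15

15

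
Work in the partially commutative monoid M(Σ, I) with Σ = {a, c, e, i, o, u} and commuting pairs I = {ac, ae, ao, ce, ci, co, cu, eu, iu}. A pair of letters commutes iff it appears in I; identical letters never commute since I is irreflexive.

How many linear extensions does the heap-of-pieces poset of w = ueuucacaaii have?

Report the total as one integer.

385

drop 0:u onto floor
drop 1:e onto floor
drop 2:u onto {0:u}
drop 3:u onto {2:u}
drop 4:c onto floor
drop 5:a onto {3:u}
drop 6:c onto {4:c}
drop 7:a onto {5:a}
drop 8:a onto {7:a}
drop 9:i onto {1:e, 8:a}
drop 10:i onto {9:i}
ground layer = {0:u, 1:e, 4:c}
drop-orders for the pieces not yet dropped (sum over which currently-grounded one goes next):
  1 to go: {6} 1  {10} 1
  2 to go: {4,6} 1  {6,10} 2  {9,10} 1
  3 to go: {1,9,10} 1  {4,6,10} 3  {6,9,10} 3  {8,9,10} 1
  4 to go: {1,6,9,10} 4  {1,8,9,10} 2  {4,6,9,10} 6  {6,8,9,10} 4  {7,8,9,10} 1
  5 to go: {1,4,6,9,10} 10  {1,6,8,9,10} 10  {1,7,8,9,10} 3  {4,6,8,9,10} 10  {5,7,8,9,10} 1  {6,7,8,9,10} 5
  6 to go: {1,4,6,8,9,10} 30  {1,5,7,8,9,10} 4  {1,6,7,8,9,10} 18  {3,5,7,8,9,10} 1  {4,6,7,8,9,10} 15  {5,6,7,8,9,10} 6
  7 to go: {1,3,5,7,8,9,10} 5  {1,4,6,7,8,9,10} 63  {1,5,6,7,8,9,10} 28  {2,3,5,7,8,9,10} 1  {3,5,6,7,8,9,10} 7  {4,5,6,7,8,9,10} 21
  8 to go: {0,2,3,5,7,8,9,10} 1  {1,2,3,5,7,8,9,10} 6  {1,3,5,6,7,8,9,10} 40  {1,4,5,6,7,8,9,10} 112  {2,3,5,6,7,8,9,10} 8  {3,4,5,6,7,8,9,10} 28
  9 to go: {0,1,2,3,5,7,8,9,10} 7  {0,2,3,5,6,7,8,9,10} 9  {1,2,3,5,6,7,8,9,10} 54  {1,3,4,5,6,7,8,9,10} 180  {2,3,4,5,6,7,8,9,10} 36
  if 0:u drops first: 270 orders
  if 1:e drops first: 45 orders
  if 4:c drops first: 70 orders
heap linearizations: 385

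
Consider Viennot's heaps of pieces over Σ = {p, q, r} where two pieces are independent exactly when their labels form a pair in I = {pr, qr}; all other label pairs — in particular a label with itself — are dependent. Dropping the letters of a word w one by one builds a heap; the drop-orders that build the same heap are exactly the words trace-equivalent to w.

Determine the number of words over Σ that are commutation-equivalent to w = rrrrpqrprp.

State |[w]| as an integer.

piece 0:r — minimal
piece 1:r rests on {0:r}
piece 2:r rests on {1:r}
piece 3:r rests on {2:r}
piece 4:p — minimal
piece 5:q rests on {4:p}
piece 6:r rests on {3:r}
piece 7:p rests on {5:q}
piece 8:r rests on {6:r}
piece 9:p rests on {7:p}
minimal pieces: {0:r, 4:p}
ways to finish when only these pieces remain (= sum over removing one remaining piece with nothing left below it):
  1 left: {8}→1  {9}→1
  2 left: {6,8}→1  {7,9}→1  {8,9}→2
  3 left: {3,6,8}→1  {5,7,9}→1  {6,8,9}→3  {7,8,9}→3
  4 left: {2,3,6,8}→1  {3,6,8,9}→4  {4,5,7,9}→1  {5,7,8,9}→4  {6,7,8,9}→6
  5 left: {1,2,3,6,8}→1  {2,3,6,8,9}→5  {3,6,7,8,9}→10  {4,5,7,8,9}→5  {5,6,7,8,9}→10
  6 left: {0,1,2,3,6,8}→1  {1,2,3,6,8,9}→6  {2,3,6,7,8,9}→15  {3,5,6,7,8,9}→20  {4,5,6,7,8,9}→15
  7 left: {0,1,2,3,6,8,9}→7  {1,2,3,6,7,8,9}→21  {2,3,5,6,7,8,9}→35  {3,4,5,6,7,8,9}→35
  8 left: {0,1,2,3,6,7,8,9}→28  {1,2,3,5,6,7,8,9}→56  {2,3,4,5,6,7,8,9}→70
  placing 0:r first → 126 extensions
  placing 4:p first → 84 extensions
total linear extensions = 210

210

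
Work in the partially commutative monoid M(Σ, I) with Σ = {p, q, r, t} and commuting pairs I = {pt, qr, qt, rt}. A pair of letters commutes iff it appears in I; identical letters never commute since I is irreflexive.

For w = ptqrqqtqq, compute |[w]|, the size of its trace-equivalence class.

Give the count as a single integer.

0(p) covers ∅
1(t) covers ∅
2(q) covers 0:p
3(r) covers 0:p
4(q) covers 2:q
5(q) covers 4:q
6(t) covers 1:t
7(q) covers 5:q
8(q) covers 7:q
floor of heap: 0:p, 1:t
completions by unplaced set U, small U first (add the entries for U minus each lowest piece of U):
  |U|=1: {3}:1  {6}:1  {8}:1
  |U|=2: {1,6}:1  {3,6}:2  {3,8}:2  {6,8}:2  {7,8}:1
  |U|=3: {1,3,6}:3  {1,6,8}:3  {3,6,8}:6  {3,7,8}:3  {5,7,8}:1  {6,7,8}:3
  |U|=4: {1,3,6,8}:12  {1,6,7,8}:6  {3,5,7,8}:4  {3,6,7,8}:12  {4,5,7,8}:1  {5,6,7,8}:4
  |U|=5: {1,3,6,7,8}:30  {1,5,6,7,8}:10  {2,4,5,7,8}:1  {3,4,5,7,8}:5  {3,5,6,7,8}:20  {4,5,6,7,8}:5
  |U|=6: {1,3,5,6,7,8}:60  {1,4,5,6,7,8}:15  {2,3,4,5,7,8}:6  {2,4,5,6,7,8}:6  {3,4,5,6,7,8}:30
  |U|=7: {0,2,3,4,5,7,8}:6  {1,2,4,5,6,7,8}:21  {1,3,4,5,6,7,8}:105  {2,3,4,5,6,7,8}:42
  start at 0(p): 168
  start at 1(t): 48
sum over floor = 216

216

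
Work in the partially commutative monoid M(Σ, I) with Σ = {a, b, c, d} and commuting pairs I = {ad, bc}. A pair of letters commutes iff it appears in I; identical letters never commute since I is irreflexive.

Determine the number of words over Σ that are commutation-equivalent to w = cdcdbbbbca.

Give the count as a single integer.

5

#0=c has no predecessor
#1=d depends on [0:c]
#2=c depends on [1:d]
#3=d depends on [2:c]
#4=b depends on [3:d]
#5=b depends on [4:b]
#6=b depends on [5:b]
#7=b depends on [6:b]
#8=c depends on [3:d]
#9=a depends on [7:b, 8:c]
sources: [0:c]
N(rest) = Σ N(rest − s) over sources s of rest; N(one piece) = 1:
  size 1 → [9]=1
  size 2 → [7,9]=1  [8,9]=1
  size 3 → [6,7,9]=1  [7,8,9]=2
  size 4 → [5,6,7,9]=1  [6,7,8,9]=3
  size 5 → [4,5,6,7,9]=1  [5,6,7,8,9]=4
  size 6 → [4,5,6,7,8,9]=5
  size 7 → [3,4,5,6,7,8,9]=5
  size 8 → [2,3,4,5,6,7,8,9]=5
  first=0(c) contributes 5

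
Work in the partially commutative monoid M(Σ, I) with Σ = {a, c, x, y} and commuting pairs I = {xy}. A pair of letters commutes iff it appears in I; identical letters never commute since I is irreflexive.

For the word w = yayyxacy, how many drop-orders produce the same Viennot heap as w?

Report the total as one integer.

0(y) covers ∅
1(a) covers 0:y
2(y) covers 1:a
3(y) covers 2:y
4(x) covers 1:a
5(a) covers 3:y, 4:x
6(c) covers 5:a
7(y) covers 6:c
floor of heap: 0:y
completions by unplaced set U, small U first (add the entries for U minus each lowest piece of U):
  |U|=1: {7}:1
  |U|=2: {6,7}:1
  |U|=3: {5,6,7}:1
  |U|=4: {3,5,6,7}:1  {4,5,6,7}:1
  |U|=5: {2,3,5,6,7}:1  {3,4,5,6,7}:2
  |U|=6: {2,3,4,5,6,7}:3
  start at 0(y): 3

3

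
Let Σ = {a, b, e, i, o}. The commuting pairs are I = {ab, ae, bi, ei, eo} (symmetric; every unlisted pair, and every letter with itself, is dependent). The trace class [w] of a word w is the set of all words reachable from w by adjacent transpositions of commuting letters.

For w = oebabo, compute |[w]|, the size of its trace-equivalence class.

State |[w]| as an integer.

7

#0=o has no predecessor
#1=e has no predecessor
#2=b depends on [0:o, 1:e]
#3=a depends on [0:o]
#4=b depends on [2:b]
#5=o depends on [3:a, 4:b]
sources: [0:o, 1:e]
N(rest) = Σ N(rest − s) over sources s of rest; N(one piece) = 1:
  size 1 → [5]=1
  size 2 → [3,5]=1  [4,5]=1
  size 3 → [2,4,5]=1  [3,4,5]=2
  size 4 → [1,2,4,5]=1  [2,3,4,5]=3
  first=0(o) contributes 4
  first=1(e) contributes 3
|[w]| = 7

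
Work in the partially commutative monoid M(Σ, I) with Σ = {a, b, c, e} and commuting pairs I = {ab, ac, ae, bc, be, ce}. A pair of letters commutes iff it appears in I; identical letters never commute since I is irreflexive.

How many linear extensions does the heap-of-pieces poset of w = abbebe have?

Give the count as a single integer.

drop 0:a onto floor
drop 1:b onto floor
drop 2:b onto {1:b}
drop 3:e onto floor
drop 4:b onto {2:b}
drop 5:e onto {3:e}
ground layer = {0:a, 1:b, 3:e}
drop-orders for the pieces not yet dropped (sum over which currently-grounded one goes next):
  1 to go: {0} 1  {4} 1  {5} 1
  2 to go: {0,4} 2  {0,5} 2  {2,4} 1  {3,5} 1  {4,5} 2
  3 to go: {0,2,4} 3  {0,3,5} 3  {0,4,5} 6  {1,2,4} 1  {2,4,5} 3  {3,4,5} 3
  4 to go: {0,1,2,4} 4  {0,2,4,5} 12  {0,3,4,5} 12  {1,2,4,5} 4  {2,3,4,5} 6
  if 0:a drops first: 10 orders
  if 1:b drops first: 30 orders
  if 3:e drops first: 20 orders
heap linearizations: 60

60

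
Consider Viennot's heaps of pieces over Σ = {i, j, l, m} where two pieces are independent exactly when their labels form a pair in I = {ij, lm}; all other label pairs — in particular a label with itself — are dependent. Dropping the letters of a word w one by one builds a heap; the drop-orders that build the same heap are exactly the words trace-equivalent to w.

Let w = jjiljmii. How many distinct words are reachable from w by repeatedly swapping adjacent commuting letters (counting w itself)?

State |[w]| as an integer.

piece 0:j — minimal
piece 1:j rests on {0:j}
piece 2:i — minimal
piece 3:l rests on {1:j, 2:i}
piece 4:j rests on {3:l}
piece 5:m rests on {4:j}
piece 6:i rests on {5:m}
piece 7:i rests on {6:i}
minimal pieces: {0:j, 2:i}
ways to finish when only these pieces remain (= sum over removing one remaining piece with nothing left below it):
  1 left: {7}→1
  2 left: {6,7}→1
  3 left: {5,6,7}→1
  4 left: {4,5,6,7}→1
  5 left: {3,4,5,6,7}→1
  6 left: {1,3,4,5,6,7}→1  {2,3,4,5,6,7}→1
  placing 0:j first → 2 extensions
  placing 2:i first → 1 extensions
total linear extensions = 3

3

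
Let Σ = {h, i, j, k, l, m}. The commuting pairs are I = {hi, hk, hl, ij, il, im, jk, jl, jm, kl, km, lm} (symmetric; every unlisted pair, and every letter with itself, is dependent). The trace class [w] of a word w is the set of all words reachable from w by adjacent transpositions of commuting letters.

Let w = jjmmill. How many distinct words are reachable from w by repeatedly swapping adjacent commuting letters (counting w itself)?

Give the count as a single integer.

0(j) covers ∅
1(j) covers 0:j
2(m) covers ∅
3(m) covers 2:m
4(i) covers ∅
5(l) covers ∅
6(l) covers 5:l
floor of heap: 0:j, 2:m, 4:i, 5:l
completions by unplaced set U, small U first (add the entries for U minus each lowest piece of U):
  |U|=1: {1}:1  {3}:1  {4}:1  {6}:1
  |U|=2: {0,1}:1  {1,3}:2  {1,4}:2  {1,6}:2  {2,3}:1  {3,4}:2  {3,6}:2  {4,6}:2  {5,6}:1
  |U|=3: {0,1,3}:3  {0,1,4}:3  {0,1,6}:3  {1,2,3}:3  {1,3,4}:6  {1,3,6}:6  {1,4,6}:6  {1,5,6}:3  {2,3,4}:3  {2,3,6}:3  {3,4,6}:6  {3,5,6}:3  {4,5,6}:3
  |U|=4: {0,1,2,3}:6  {0,1,3,4}:12  {0,1,3,6}:12  {0,1,4,6}:12  {0,1,5,6}:6  {1,2,3,4}:12  {1,2,3,6}:12  {1,3,4,6}:24  {1,3,5,6}:12  {1,4,5,6}:12  {2,3,4,6}:12  {2,3,5,6}:6  {3,4,5,6}:12
  |U|=5: {0,1,2,3,4}:30  {0,1,2,3,6}:30  {0,1,3,4,6}:60  {0,1,3,5,6}:30  {0,1,4,5,6}:30  {1,2,3,4,6}:60  {1,2,3,5,6}:30  {1,3,4,5,6}:60  {2,3,4,5,6}:30
  start at 0(j): 180
  start at 2(m): 180
  start at 4(i): 90
  start at 5(l): 180
sum over floor = 630

630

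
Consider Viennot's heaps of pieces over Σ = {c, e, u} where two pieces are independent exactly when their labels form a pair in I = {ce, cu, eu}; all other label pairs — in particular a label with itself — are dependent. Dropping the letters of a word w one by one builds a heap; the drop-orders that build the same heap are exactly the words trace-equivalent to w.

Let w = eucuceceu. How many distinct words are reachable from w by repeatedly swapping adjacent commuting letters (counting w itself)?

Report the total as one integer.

piece 0:e — minimal
piece 1:u — minimal
piece 2:c — minimal
piece 3:u rests on {1:u}
piece 4:c rests on {2:c}
piece 5:e rests on {0:e}
piece 6:c rests on {4:c}
piece 7:e rests on {5:e}
piece 8:u rests on {3:u}
minimal pieces: {0:e, 1:u, 2:c}
ways to finish when only these pieces remain (= sum over removing one remaining piece with nothing left below it):
  1 left: {6}→1  {7}→1  {8}→1
  2 left: {3,8}→1  {4,6}→1  {5,7}→1  {6,7}→2  {6,8}→2  {7,8}→2
  3 left: {0,5,7}→1  {1,3,8}→1  {2,4,6}→1  {3,6,8}→3  {3,7,8}→3  {4,6,7}→3  {4,6,8}→3  {5,6,7}→3  {5,7,8}→3  {6,7,8}→6
  4 left: {0,5,6,7}→4  {0,5,7,8}→4  {1,3,6,8}→4  {1,3,7,8}→4  {2,4,6,7}→4  {2,4,6,8}→4  {3,4,6,8}→6  {3,5,7,8}→6  {3,6,7,8}→12  {4,5,6,7}→6  {4,6,7,8}→12  {5,6,7,8}→12
  5 left: {0,3,5,7,8}→10  {0,4,5,6,7}→10  {0,5,6,7,8}→20  {1,3,4,6,8}→10  {1,3,5,7,8}→10  {1,3,6,7,8}→20  {2,3,4,6,8}→10  {2,4,5,6,7}→10  {2,4,6,7,8}→20  {3,4,6,7,8}→30  {3,5,6,7,8}→30  {4,5,6,7,8}→30
  6 left: {0,1,3,5,7,8}→20  {0,2,4,5,6,7}→20  {0,3,5,6,7,8}→60  {0,4,5,6,7,8}→60  {1,2,3,4,6,8}→20  {1,3,4,6,7,8}→60  {1,3,5,6,7,8}→60  {2,3,4,6,7,8}→60  {2,4,5,6,7,8}→60  {3,4,5,6,7,8}→90
  7 left: {0,1,3,5,6,7,8}→140  {0,2,4,5,6,7,8}→140  {0,3,4,5,6,7,8}→210  {1,2,3,4,6,7,8}→140  {1,3,4,5,6,7,8}→210  {2,3,4,5,6,7,8}→210
  placing 0:e first → 560 extensions
  placing 1:u first → 560 extensions
  placing 2:c first → 560 extensions
total linear extensions = 1680

1680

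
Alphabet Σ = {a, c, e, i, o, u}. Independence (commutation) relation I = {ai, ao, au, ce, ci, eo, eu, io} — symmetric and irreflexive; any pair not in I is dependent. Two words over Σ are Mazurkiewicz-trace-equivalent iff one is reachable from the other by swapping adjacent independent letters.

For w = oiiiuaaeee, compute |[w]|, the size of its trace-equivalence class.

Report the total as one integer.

0(o) covers ∅
1(i) covers ∅
2(i) covers 1:i
3(i) covers 2:i
4(u) covers 0:o, 3:i
5(a) covers ∅
6(a) covers 5:a
7(e) covers 3:i, 6:a
8(e) covers 7:e
9(e) covers 8:e
floor of heap: 0:o, 1:i, 5:a
completions by unplaced set U, small U first (add the entries for U minus each lowest piece of U):
  |U|=1: {4}:1  {9}:1
  |U|=2: {0,4}:1  {4,9}:2  {8,9}:1
  |U|=3: {0,4,9}:3  {4,8,9}:3  {7,8,9}:1
  |U|=4: {0,4,8,9}:6  {4,7,8,9}:4  {6,7,8,9}:1
  |U|=5: {0,4,7,8,9}:10  {3,4,7,8,9}:4  {4,6,7,8,9}:5  {5,6,7,8,9}:1
  |U|=6: {0,3,4,7,8,9}:14  {0,4,6,7,8,9}:15  {2,3,4,7,8,9}:4  {3,4,6,7,8,9}:9  {4,5,6,7,8,9}:6
  |U|=7: {0,2,3,4,7,8,9}:18  {0,3,4,6,7,8,9}:38  {0,4,5,6,7,8,9}:21  {1,2,3,4,7,8,9}:4  {2,3,4,6,7,8,9}:13  {3,4,5,6,7,8,9}:15
  |U|=8: {0,1,2,3,4,7,8,9}:22  {0,2,3,4,6,7,8,9}:69  {0,3,4,5,6,7,8,9}:74  {1,2,3,4,6,7,8,9}:17  {2,3,4,5,6,7,8,9}:28
  start at 0(o): 45
  start at 1(i): 171
  start at 5(a): 108
sum over floor = 324

324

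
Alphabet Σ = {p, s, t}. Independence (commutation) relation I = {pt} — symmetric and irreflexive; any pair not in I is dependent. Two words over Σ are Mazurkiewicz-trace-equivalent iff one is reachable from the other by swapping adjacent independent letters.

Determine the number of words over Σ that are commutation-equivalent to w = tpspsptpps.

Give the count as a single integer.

8

#0=t has no predecessor
#1=p has no predecessor
#2=s depends on [0:t, 1:p]
#3=p depends on [2:s]
#4=s depends on [3:p]
#5=p depends on [4:s]
#6=t depends on [4:s]
#7=p depends on [5:p]
#8=p depends on [7:p]
#9=s depends on [6:t, 8:p]
sources: [0:t, 1:p]
N(rest) = Σ N(rest − s) over sources s of rest; N(one piece) = 1:
  size 1 → [9]=1
  size 2 → [6,9]=1  [8,9]=1
  size 3 → [6,8,9]=2  [7,8,9]=1
  size 4 → [5,7,8,9]=1  [6,7,8,9]=3
  size 5 → [5,6,7,8,9]=4
  size 6 → [4,5,6,7,8,9]=4
  size 7 → [3,4,5,6,7,8,9]=4
  size 8 → [2,3,4,5,6,7,8,9]=4
  first=0(t) contributes 4
  first=1(p) contributes 4
|[w]| = 8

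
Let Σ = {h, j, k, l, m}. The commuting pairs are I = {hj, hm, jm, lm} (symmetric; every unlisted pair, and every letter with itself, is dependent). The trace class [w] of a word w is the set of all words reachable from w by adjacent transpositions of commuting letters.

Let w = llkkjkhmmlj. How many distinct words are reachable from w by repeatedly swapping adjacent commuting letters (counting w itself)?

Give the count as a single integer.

10

0(l) covers ∅
1(l) covers 0:l
2(k) covers 1:l
3(k) covers 2:k
4(j) covers 3:k
5(k) covers 4:j
6(h) covers 5:k
7(m) covers 5:k
8(m) covers 7:m
9(l) covers 6:h
10(j) covers 9:l
floor of heap: 0:l
completions by unplaced set U, small U first (add the entries for U minus each lowest piece of U):
  |U|=1: {8}:1  {10}:1
  |U|=2: {7,8}:1  {8,10}:2  {9,10}:1
  |U|=3: {6,9,10}:1  {7,8,10}:3  {8,9,10}:3
  |U|=4: {6,8,9,10}:4  {7,8,9,10}:6
  |U|=5: {6,7,8,9,10}:10
  |U|=6: {5,6,7,8,9,10}:10
  |U|=7: {4,5,6,7,8,9,10}:10
  |U|=8: {3,4,5,6,7,8,9,10}:10
  |U|=9: {2,3,4,5,6,7,8,9,10}:10
  start at 0(l): 10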